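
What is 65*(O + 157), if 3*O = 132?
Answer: 13065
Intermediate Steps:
O = 44 (O = (1/3)*132 = 44)
65*(O + 157) = 65*(44 + 157) = 65*201 = 13065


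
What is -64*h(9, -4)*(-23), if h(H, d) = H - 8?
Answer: 1472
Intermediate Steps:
h(H, d) = -8 + H
-64*h(9, -4)*(-23) = -64*(-8 + 9)*(-23) = -64*1*(-23) = -64*(-23) = 1472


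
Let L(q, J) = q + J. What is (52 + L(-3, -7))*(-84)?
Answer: -3528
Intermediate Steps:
L(q, J) = J + q
(52 + L(-3, -7))*(-84) = (52 + (-7 - 3))*(-84) = (52 - 10)*(-84) = 42*(-84) = -3528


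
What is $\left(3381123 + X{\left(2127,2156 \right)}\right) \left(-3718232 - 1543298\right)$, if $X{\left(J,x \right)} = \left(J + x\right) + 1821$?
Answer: $-17821996477310$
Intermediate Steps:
$X{\left(J,x \right)} = 1821 + J + x$
$\left(3381123 + X{\left(2127,2156 \right)}\right) \left(-3718232 - 1543298\right) = \left(3381123 + \left(1821 + 2127 + 2156\right)\right) \left(-3718232 - 1543298\right) = \left(3381123 + 6104\right) \left(-5261530\right) = 3387227 \left(-5261530\right) = -17821996477310$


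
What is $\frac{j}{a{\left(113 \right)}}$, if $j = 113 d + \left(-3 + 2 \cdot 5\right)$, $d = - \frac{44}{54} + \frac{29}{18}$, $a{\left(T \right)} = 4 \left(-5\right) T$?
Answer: $- \frac{5237}{122040} \approx -0.042912$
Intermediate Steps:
$a{\left(T \right)} = - 20 T$
$d = \frac{43}{54}$ ($d = \left(-44\right) \frac{1}{54} + 29 \cdot \frac{1}{18} = - \frac{22}{27} + \frac{29}{18} = \frac{43}{54} \approx 0.7963$)
$j = \frac{5237}{54}$ ($j = 113 \cdot \frac{43}{54} + \left(-3 + 2 \cdot 5\right) = \frac{4859}{54} + \left(-3 + 10\right) = \frac{4859}{54} + 7 = \frac{5237}{54} \approx 96.981$)
$\frac{j}{a{\left(113 \right)}} = \frac{5237}{54 \left(\left(-20\right) 113\right)} = \frac{5237}{54 \left(-2260\right)} = \frac{5237}{54} \left(- \frac{1}{2260}\right) = - \frac{5237}{122040}$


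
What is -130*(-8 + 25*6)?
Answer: -18460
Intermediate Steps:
-130*(-8 + 25*6) = -130*(-8 + 150) = -130*142 = -18460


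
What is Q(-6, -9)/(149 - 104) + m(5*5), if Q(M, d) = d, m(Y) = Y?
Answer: 124/5 ≈ 24.800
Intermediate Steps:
Q(-6, -9)/(149 - 104) + m(5*5) = -9/(149 - 104) + 5*5 = -9/45 + 25 = (1/45)*(-9) + 25 = -⅕ + 25 = 124/5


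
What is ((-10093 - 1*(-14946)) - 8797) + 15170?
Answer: 11226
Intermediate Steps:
((-10093 - 1*(-14946)) - 8797) + 15170 = ((-10093 + 14946) - 8797) + 15170 = (4853 - 8797) + 15170 = -3944 + 15170 = 11226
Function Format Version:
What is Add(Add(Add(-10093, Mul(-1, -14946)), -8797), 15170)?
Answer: 11226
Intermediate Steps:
Add(Add(Add(-10093, Mul(-1, -14946)), -8797), 15170) = Add(Add(Add(-10093, 14946), -8797), 15170) = Add(Add(4853, -8797), 15170) = Add(-3944, 15170) = 11226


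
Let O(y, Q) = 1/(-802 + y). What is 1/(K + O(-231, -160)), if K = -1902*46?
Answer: -1033/90379237 ≈ -1.1430e-5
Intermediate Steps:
K = -87492
1/(K + O(-231, -160)) = 1/(-87492 + 1/(-802 - 231)) = 1/(-87492 + 1/(-1033)) = 1/(-87492 - 1/1033) = 1/(-90379237/1033) = -1033/90379237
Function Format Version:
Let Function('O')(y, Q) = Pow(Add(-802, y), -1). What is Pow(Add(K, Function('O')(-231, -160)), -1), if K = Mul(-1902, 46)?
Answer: Rational(-1033, 90379237) ≈ -1.1430e-5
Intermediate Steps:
K = -87492
Pow(Add(K, Function('O')(-231, -160)), -1) = Pow(Add(-87492, Pow(Add(-802, -231), -1)), -1) = Pow(Add(-87492, Pow(-1033, -1)), -1) = Pow(Add(-87492, Rational(-1, 1033)), -1) = Pow(Rational(-90379237, 1033), -1) = Rational(-1033, 90379237)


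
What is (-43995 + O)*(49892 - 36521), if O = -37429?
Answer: -1088720304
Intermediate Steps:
(-43995 + O)*(49892 - 36521) = (-43995 - 37429)*(49892 - 36521) = -81424*13371 = -1088720304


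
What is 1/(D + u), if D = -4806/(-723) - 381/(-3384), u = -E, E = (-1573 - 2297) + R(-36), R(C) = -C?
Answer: 271848/1044102895 ≈ 0.00026037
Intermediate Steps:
E = -3834 (E = (-1573 - 2297) - 1*(-36) = -3870 + 36 = -3834)
u = 3834 (u = -1*(-3834) = 3834)
D = 1837663/271848 (D = -4806*(-1/723) - 381*(-1/3384) = 1602/241 + 127/1128 = 1837663/271848 ≈ 6.7599)
1/(D + u) = 1/(1837663/271848 + 3834) = 1/(1044102895/271848) = 271848/1044102895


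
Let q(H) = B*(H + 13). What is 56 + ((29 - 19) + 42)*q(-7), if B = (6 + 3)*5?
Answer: 14096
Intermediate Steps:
B = 45 (B = 9*5 = 45)
q(H) = 585 + 45*H (q(H) = 45*(H + 13) = 45*(13 + H) = 585 + 45*H)
56 + ((29 - 19) + 42)*q(-7) = 56 + ((29 - 19) + 42)*(585 + 45*(-7)) = 56 + (10 + 42)*(585 - 315) = 56 + 52*270 = 56 + 14040 = 14096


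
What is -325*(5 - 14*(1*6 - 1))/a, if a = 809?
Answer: 21125/809 ≈ 26.112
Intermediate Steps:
-325*(5 - 14*(1*6 - 1))/a = -325*(5 - 14*(1*6 - 1))/809 = -325*(5 - 14*(6 - 1))/809 = -325*(5 - 14*5)/809 = -325*(5 - 70)/809 = -(-21125)/809 = -325*(-65/809) = 21125/809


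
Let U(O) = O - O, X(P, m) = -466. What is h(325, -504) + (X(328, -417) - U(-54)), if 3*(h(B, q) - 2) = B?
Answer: -1067/3 ≈ -355.67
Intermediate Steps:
h(B, q) = 2 + B/3
U(O) = 0
h(325, -504) + (X(328, -417) - U(-54)) = (2 + (⅓)*325) + (-466 - 1*0) = (2 + 325/3) + (-466 + 0) = 331/3 - 466 = -1067/3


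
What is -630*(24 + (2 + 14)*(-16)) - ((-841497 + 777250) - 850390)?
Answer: 1060797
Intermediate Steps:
-630*(24 + (2 + 14)*(-16)) - ((-841497 + 777250) - 850390) = -630*(24 + 16*(-16)) - (-64247 - 850390) = -630*(24 - 256) - 1*(-914637) = -630*(-232) + 914637 = 146160 + 914637 = 1060797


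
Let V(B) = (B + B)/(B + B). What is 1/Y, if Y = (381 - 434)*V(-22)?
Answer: -1/53 ≈ -0.018868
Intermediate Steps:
V(B) = 1 (V(B) = (2*B)/((2*B)) = (2*B)*(1/(2*B)) = 1)
Y = -53 (Y = (381 - 434)*1 = -53*1 = -53)
1/Y = 1/(-53) = -1/53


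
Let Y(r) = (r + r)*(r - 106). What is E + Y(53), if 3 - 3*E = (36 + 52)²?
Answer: -24595/3 ≈ -8198.3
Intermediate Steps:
Y(r) = 2*r*(-106 + r) (Y(r) = (2*r)*(-106 + r) = 2*r*(-106 + r))
E = -7741/3 (E = 1 - (36 + 52)²/3 = 1 - ⅓*88² = 1 - ⅓*7744 = 1 - 7744/3 = -7741/3 ≈ -2580.3)
E + Y(53) = -7741/3 + 2*53*(-106 + 53) = -7741/3 + 2*53*(-53) = -7741/3 - 5618 = -24595/3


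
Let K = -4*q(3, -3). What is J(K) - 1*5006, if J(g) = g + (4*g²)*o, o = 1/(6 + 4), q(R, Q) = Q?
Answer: -24682/5 ≈ -4936.4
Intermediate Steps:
o = ⅒ (o = 1/10 = ⅒ ≈ 0.10000)
K = 12 (K = -4*(-3) = 12)
J(g) = g + 2*g²/5 (J(g) = g + (4*g²)*(⅒) = g + 2*g²/5)
J(K) - 1*5006 = (⅕)*12*(5 + 2*12) - 1*5006 = (⅕)*12*(5 + 24) - 5006 = (⅕)*12*29 - 5006 = 348/5 - 5006 = -24682/5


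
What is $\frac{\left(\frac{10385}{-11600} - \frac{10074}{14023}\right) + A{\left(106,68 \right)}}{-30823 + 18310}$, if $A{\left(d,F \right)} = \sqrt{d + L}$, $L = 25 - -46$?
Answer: $\frac{52497451}{407089933680} - \frac{\sqrt{177}}{12513} \approx -0.00093427$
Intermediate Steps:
$L = 71$ ($L = 25 + 46 = 71$)
$A{\left(d,F \right)} = \sqrt{71 + d}$ ($A{\left(d,F \right)} = \sqrt{d + 71} = \sqrt{71 + d}$)
$\frac{\left(\frac{10385}{-11600} - \frac{10074}{14023}\right) + A{\left(106,68 \right)}}{-30823 + 18310} = \frac{\left(\frac{10385}{-11600} - \frac{10074}{14023}\right) + \sqrt{71 + 106}}{-30823 + 18310} = \frac{\left(10385 \left(- \frac{1}{11600}\right) - \frac{10074}{14023}\right) + \sqrt{177}}{-12513} = \left(\left(- \frac{2077}{2320} - \frac{10074}{14023}\right) + \sqrt{177}\right) \left(- \frac{1}{12513}\right) = \left(- \frac{52497451}{32533360} + \sqrt{177}\right) \left(- \frac{1}{12513}\right) = \frac{52497451}{407089933680} - \frac{\sqrt{177}}{12513}$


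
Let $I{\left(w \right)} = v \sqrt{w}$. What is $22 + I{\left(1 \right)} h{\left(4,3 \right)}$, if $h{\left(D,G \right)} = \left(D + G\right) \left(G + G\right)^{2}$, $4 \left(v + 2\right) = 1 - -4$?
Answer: $-167$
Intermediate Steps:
$v = - \frac{3}{4}$ ($v = -2 + \frac{1 - -4}{4} = -2 + \frac{1 + 4}{4} = -2 + \frac{1}{4} \cdot 5 = -2 + \frac{5}{4} = - \frac{3}{4} \approx -0.75$)
$I{\left(w \right)} = - \frac{3 \sqrt{w}}{4}$
$h{\left(D,G \right)} = 4 G^{2} \left(D + G\right)$ ($h{\left(D,G \right)} = \left(D + G\right) \left(2 G\right)^{2} = \left(D + G\right) 4 G^{2} = 4 G^{2} \left(D + G\right)$)
$22 + I{\left(1 \right)} h{\left(4,3 \right)} = 22 + - \frac{3 \sqrt{1}}{4} \cdot 4 \cdot 3^{2} \left(4 + 3\right) = 22 + \left(- \frac{3}{4}\right) 1 \cdot 4 \cdot 9 \cdot 7 = 22 - 189 = -167$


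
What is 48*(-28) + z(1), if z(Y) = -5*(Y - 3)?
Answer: -1334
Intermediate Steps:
z(Y) = 15 - 5*Y (z(Y) = -5*(-3 + Y) = 15 - 5*Y)
48*(-28) + z(1) = 48*(-28) + (15 - 5*1) = -1344 + (15 - 5) = -1344 + 10 = -1334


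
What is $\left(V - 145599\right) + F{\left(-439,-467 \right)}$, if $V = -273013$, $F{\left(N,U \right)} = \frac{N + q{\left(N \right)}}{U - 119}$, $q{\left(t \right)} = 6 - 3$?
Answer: $- \frac{122653098}{293} \approx -4.1861 \cdot 10^{5}$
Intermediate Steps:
$q{\left(t \right)} = 3$ ($q{\left(t \right)} = 6 - 3 = 3$)
$F{\left(N,U \right)} = \frac{3 + N}{-119 + U}$ ($F{\left(N,U \right)} = \frac{N + 3}{U - 119} = \frac{3 + N}{-119 + U}$)
$\left(V - 145599\right) + F{\left(-439,-467 \right)} = \left(-273013 - 145599\right) + \frac{3 - 439}{-119 - 467} = -418612 + \frac{1}{-586} \left(-436\right) = -418612 - - \frac{218}{293} = -418612 + \frac{218}{293} = - \frac{122653098}{293}$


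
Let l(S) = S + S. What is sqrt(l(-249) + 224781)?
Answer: sqrt(224283) ≈ 473.59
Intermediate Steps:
l(S) = 2*S
sqrt(l(-249) + 224781) = sqrt(2*(-249) + 224781) = sqrt(-498 + 224781) = sqrt(224283)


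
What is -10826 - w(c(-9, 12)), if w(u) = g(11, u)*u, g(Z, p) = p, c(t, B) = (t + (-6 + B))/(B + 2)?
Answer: -2121905/196 ≈ -10826.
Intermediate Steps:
c(t, B) = (-6 + B + t)/(2 + B)
w(u) = u² (w(u) = u*u = u²)
-10826 - w(c(-9, 12)) = -10826 - ((-6 + 12 - 9)/(2 + 12))² = -10826 - (-3/14)² = -10826 - 1*9/196 = -10826 - 9/196 = -2121905/196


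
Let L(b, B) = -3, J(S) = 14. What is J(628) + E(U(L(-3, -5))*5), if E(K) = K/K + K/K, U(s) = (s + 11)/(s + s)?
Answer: 16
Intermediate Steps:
U(s) = (11 + s)/(2*s) (U(s) = (11 + s)/((2*s)) = (11 + s)*(1/(2*s)) = (11 + s)/(2*s))
E(K) = 2 (E(K) = 1 + 1 = 2)
J(628) + E(U(L(-3, -5))*5) = 14 + 2 = 16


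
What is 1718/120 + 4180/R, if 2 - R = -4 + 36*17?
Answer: 44959/6060 ≈ 7.4190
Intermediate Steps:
R = -606 (R = 2 - (-4 + 36*17) = 2 - (-4 + 612) = 2 - 1*608 = 2 - 608 = -606)
1718/120 + 4180/R = 1718/120 + 4180/(-606) = 1718*(1/120) + 4180*(-1/606) = 859/60 - 2090/303 = 44959/6060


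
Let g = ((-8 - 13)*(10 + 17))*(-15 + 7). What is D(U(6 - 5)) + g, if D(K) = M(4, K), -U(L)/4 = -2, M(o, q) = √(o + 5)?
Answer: 4539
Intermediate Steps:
M(o, q) = √(5 + o)
U(L) = 8 (U(L) = -4*(-2) = 8)
D(K) = 3 (D(K) = √(5 + 4) = √9 = 3)
g = 4536 (g = -21*27*(-8) = -567*(-8) = 4536)
D(U(6 - 5)) + g = 3 + 4536 = 4539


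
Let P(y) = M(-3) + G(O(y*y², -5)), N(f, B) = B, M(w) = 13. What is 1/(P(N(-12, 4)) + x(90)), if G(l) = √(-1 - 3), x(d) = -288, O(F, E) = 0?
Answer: -275/75629 - 2*I/75629 ≈ -0.0036362 - 2.6445e-5*I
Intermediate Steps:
G(l) = 2*I (G(l) = √(-4) = 2*I)
P(y) = 13 + 2*I
1/(P(N(-12, 4)) + x(90)) = 1/((13 + 2*I) - 288) = 1/(-275 + 2*I) = (-275 - 2*I)/75629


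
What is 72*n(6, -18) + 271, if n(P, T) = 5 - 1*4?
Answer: 343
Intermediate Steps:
n(P, T) = 1 (n(P, T) = 5 - 4 = 1)
72*n(6, -18) + 271 = 72*1 + 271 = 72 + 271 = 343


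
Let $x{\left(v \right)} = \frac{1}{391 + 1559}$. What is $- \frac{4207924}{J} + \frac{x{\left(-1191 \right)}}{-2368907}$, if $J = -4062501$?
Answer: $\frac{6479317401040033}{6255396586664550} \approx 1.0358$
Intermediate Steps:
$x{\left(v \right)} = \frac{1}{1950}$
$- \frac{4207924}{J} + \frac{x{\left(-1191 \right)}}{-2368907} = - \frac{4207924}{-4062501} + \frac{1}{1950 \left(-2368907\right)} = \left(-4207924\right) \left(- \frac{1}{4062501}\right) + \frac{1}{1950} \left(- \frac{1}{2368907}\right) = \frac{4207924}{4062501} - \frac{1}{4619368650} = \frac{6479317401040033}{6255396586664550}$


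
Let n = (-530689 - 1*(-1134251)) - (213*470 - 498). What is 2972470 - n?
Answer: 2468520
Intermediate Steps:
n = 503950 (n = (-530689 + 1134251) - (100110 - 498) = 603562 - 1*99612 = 603562 - 99612 = 503950)
2972470 - n = 2972470 - 1*503950 = 2972470 - 503950 = 2468520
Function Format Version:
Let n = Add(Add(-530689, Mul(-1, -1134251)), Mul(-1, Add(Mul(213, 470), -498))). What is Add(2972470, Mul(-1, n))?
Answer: 2468520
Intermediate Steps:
n = 503950 (n = Add(Add(-530689, 1134251), Mul(-1, Add(100110, -498))) = Add(603562, Mul(-1, 99612)) = Add(603562, -99612) = 503950)
Add(2972470, Mul(-1, n)) = Add(2972470, Mul(-1, 503950)) = Add(2972470, -503950) = 2468520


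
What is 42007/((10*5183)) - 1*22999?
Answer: -1191996163/51830 ≈ -22998.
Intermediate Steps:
42007/((10*5183)) - 1*22999 = 42007/51830 - 22999 = -1191996163/51830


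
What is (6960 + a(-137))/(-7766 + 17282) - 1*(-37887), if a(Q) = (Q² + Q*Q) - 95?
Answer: 120192365/3172 ≈ 37892.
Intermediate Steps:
a(Q) = -95 + 2*Q² (a(Q) = (Q² + Q²) - 95 = 2*Q² - 95 = -95 + 2*Q²)
(6960 + a(-137))/(-7766 + 17282) - 1*(-37887) = (6960 + (-95 + 2*(-137)²))/(-7766 + 17282) - 1*(-37887) = (6960 + (-95 + 2*18769))/9516 + 37887 = (6960 + (-95 + 37538))*(1/9516) + 37887 = (6960 + 37443)*(1/9516) + 37887 = 44403*(1/9516) + 37887 = 14801/3172 + 37887 = 120192365/3172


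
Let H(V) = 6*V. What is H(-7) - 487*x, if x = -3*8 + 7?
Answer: 8237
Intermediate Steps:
x = -17 (x = -24 + 7 = -17)
H(-7) - 487*x = 6*(-7) - 487*(-17) = -42 + 8279 = 8237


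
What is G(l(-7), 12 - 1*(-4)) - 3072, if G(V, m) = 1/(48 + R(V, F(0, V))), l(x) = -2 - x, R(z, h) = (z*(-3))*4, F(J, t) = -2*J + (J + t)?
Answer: -36865/12 ≈ -3072.1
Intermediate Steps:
F(J, t) = t - J
R(z, h) = -12*z (R(z, h) = -3*z*4 = -12*z)
G(V, m) = 1/(48 - 12*V)
G(l(-7), 12 - 1*(-4)) - 3072 = -1/(-48 + 12*(-2 - 1*(-7))) - 3072 = -1/(-48 + 12*(-2 + 7)) - 3072 = -1/(-48 + 12*5) - 3072 = -1/(-48 + 60) - 3072 = -1/12 - 3072 = -36865/12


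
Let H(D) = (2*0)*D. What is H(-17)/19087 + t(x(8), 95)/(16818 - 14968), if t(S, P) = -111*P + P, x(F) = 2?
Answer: -209/37 ≈ -5.6487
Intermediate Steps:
H(D) = 0 (H(D) = 0*D = 0)
t(S, P) = -110*P
H(-17)/19087 + t(x(8), 95)/(16818 - 14968) = 0/19087 + (-110*95)/(16818 - 14968) = 0*(1/19087) - 10450/1850 = 0 - 10450*1/1850 = 0 - 209/37 = -209/37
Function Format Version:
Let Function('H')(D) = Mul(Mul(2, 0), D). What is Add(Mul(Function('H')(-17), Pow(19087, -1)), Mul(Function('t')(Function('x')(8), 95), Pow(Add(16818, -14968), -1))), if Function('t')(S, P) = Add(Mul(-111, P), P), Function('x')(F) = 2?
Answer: Rational(-209, 37) ≈ -5.6487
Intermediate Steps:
Function('H')(D) = 0 (Function('H')(D) = Mul(0, D) = 0)
Function('t')(S, P) = Mul(-110, P)
Add(Mul(Function('H')(-17), Pow(19087, -1)), Mul(Function('t')(Function('x')(8), 95), Pow(Add(16818, -14968), -1))) = Add(Mul(0, Pow(19087, -1)), Mul(Mul(-110, 95), Pow(Add(16818, -14968), -1))) = Add(Mul(0, Rational(1, 19087)), Mul(-10450, Pow(1850, -1))) = Add(0, Mul(-10450, Rational(1, 1850))) = Add(0, Rational(-209, 37)) = Rational(-209, 37)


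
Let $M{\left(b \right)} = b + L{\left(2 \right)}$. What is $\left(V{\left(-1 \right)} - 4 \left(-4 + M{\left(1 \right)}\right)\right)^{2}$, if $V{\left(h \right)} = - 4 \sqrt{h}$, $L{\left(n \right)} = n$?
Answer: $- 32 i \approx - 32.0 i$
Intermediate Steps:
$M{\left(b \right)} = 2 + b$ ($M{\left(b \right)} = b + 2 = 2 + b$)
$\left(V{\left(-1 \right)} - 4 \left(-4 + M{\left(1 \right)}\right)\right)^{2} = \left(- 4 \sqrt{-1} - 4 \left(-4 + \left(2 + 1\right)\right)\right)^{2} = \left(- 4 i - 4 \left(-4 + 3\right)\right)^{2} = \left(- 4 i - -4\right)^{2} = \left(- 4 i + 4\right)^{2} = \left(4 - 4 i\right)^{2}$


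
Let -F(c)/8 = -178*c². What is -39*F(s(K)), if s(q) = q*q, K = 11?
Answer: -813102576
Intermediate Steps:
s(q) = q²
F(c) = 1424*c² (F(c) = -(-1424)*c² = 1424*c²)
-39*F(s(K)) = -55536*(11²)² = -55536*121² = -55536*14641 = -39*20848784 = -813102576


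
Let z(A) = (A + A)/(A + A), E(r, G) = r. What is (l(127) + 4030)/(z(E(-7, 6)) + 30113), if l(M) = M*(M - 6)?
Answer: 2771/4302 ≈ 0.64412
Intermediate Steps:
z(A) = 1 (z(A) = (2*A)/((2*A)) = (2*A)*(1/(2*A)) = 1)
l(M) = M*(-6 + M)
(l(127) + 4030)/(z(E(-7, 6)) + 30113) = (127*(-6 + 127) + 4030)/(1 + 30113) = (127*121 + 4030)/30114 = (15367 + 4030)*(1/30114) = 19397*(1/30114) = 2771/4302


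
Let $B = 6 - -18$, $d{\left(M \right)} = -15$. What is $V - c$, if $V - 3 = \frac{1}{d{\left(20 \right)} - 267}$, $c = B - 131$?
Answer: $\frac{31019}{282} \approx 110.0$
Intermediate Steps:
$B = 24$ ($B = 6 + 18 = 24$)
$c = -107$ ($c = 24 - 131 = -107$)
$V = \frac{845}{282}$ ($V = 3 + \frac{1}{-15 - 267} = 3 + \frac{1}{-282} = 3 - \frac{1}{282} = \frac{845}{282} \approx 2.9965$)
$V - c = \frac{845}{282} - -107 = \frac{845}{282} + 107 = \frac{31019}{282}$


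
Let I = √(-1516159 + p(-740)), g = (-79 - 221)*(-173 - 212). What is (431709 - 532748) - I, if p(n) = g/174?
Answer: -101039 - I*√1274531469/29 ≈ -1.0104e+5 - 1231.1*I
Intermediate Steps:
g = 115500 (g = -300*(-385) = 115500)
p(n) = 19250/29 (p(n) = 115500/174 = 115500*(1/174) = 19250/29)
I = I*√1274531469/29 (I = √(-1516159 + 19250/29) = √(-43949361/29) = I*√1274531469/29 ≈ 1231.1*I)
(431709 - 532748) - I = (431709 - 532748) - I*√1274531469/29 = -101039 - I*√1274531469/29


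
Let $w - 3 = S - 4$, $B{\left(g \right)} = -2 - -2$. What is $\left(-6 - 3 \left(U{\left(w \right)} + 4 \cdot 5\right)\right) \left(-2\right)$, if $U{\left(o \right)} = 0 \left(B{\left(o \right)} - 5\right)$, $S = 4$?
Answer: $132$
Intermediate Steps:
$B{\left(g \right)} = 0$ ($B{\left(g \right)} = -2 + 2 = 0$)
$w = 3$ ($w = 3 + \left(4 - 4\right) = 3 + 0 = 3$)
$U{\left(o \right)} = 0$ ($U{\left(o \right)} = 0 \left(0 - 5\right) = 0 \left(-5\right) = 0$)
$\left(-6 - 3 \left(U{\left(w \right)} + 4 \cdot 5\right)\right) \left(-2\right) = \left(-6 - 3 \left(0 + 4 \cdot 5\right)\right) \left(-2\right) = \left(-6 - 3 \left(0 + 20\right)\right) \left(-2\right) = \left(-6 - 60\right) \left(-2\right) = \left(-66\right) \left(-2\right) = 132$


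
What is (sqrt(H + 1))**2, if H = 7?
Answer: 8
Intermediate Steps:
(sqrt(H + 1))**2 = (sqrt(7 + 1))**2 = (sqrt(8))**2 = (2*sqrt(2))**2 = 8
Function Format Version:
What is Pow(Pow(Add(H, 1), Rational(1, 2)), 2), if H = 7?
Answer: 8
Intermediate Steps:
Pow(Pow(Add(H, 1), Rational(1, 2)), 2) = Pow(Pow(Add(7, 1), Rational(1, 2)), 2) = Pow(Pow(8, Rational(1, 2)), 2) = Pow(Mul(2, Pow(2, Rational(1, 2))), 2) = 8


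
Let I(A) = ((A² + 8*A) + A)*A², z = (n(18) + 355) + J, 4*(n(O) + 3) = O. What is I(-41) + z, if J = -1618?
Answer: 4408421/2 ≈ 2.2042e+6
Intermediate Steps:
n(O) = -3 + O/4
z = -2523/2 (z = ((-3 + (¼)*18) + 355) - 1618 = ((-3 + 9/2) + 355) - 1618 = (3/2 + 355) - 1618 = 713/2 - 1618 = -2523/2 ≈ -1261.5)
I(A) = A²*(A² + 9*A) (I(A) = (A² + 9*A)*A² = A²*(A² + 9*A))
I(-41) + z = (-41)³*(9 - 41) - 2523/2 = -68921*(-32) - 2523/2 = 2205472 - 2523/2 = 4408421/2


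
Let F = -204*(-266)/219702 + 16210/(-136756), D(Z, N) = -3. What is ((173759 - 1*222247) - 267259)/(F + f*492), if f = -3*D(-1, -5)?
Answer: -37646022034182/527958845075 ≈ -71.305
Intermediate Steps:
f = 9 (f = -3*(-3) = 9)
F = 45947121/357685318 (F = 54264*(1/219702) + 16210*(-1/136756) = 1292/5231 - 8105/68378 = 45947121/357685318 ≈ 0.12846)
((173759 - 1*222247) - 267259)/(F + f*492) = ((173759 - 1*222247) - 267259)/(45947121/357685318 + 9*492) = ((173759 - 222247) - 267259)/(45947121/357685318 + 4428) = (-48488 - 267259)/(1583876535225/357685318) = -315747*357685318/1583876535225 = -37646022034182/527958845075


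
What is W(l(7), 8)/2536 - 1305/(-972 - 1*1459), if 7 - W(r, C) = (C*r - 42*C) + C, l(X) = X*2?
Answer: 3851593/6165016 ≈ 0.62475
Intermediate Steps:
l(X) = 2*X
W(r, C) = 7 + 41*C - C*r (W(r, C) = 7 - ((C*r - 42*C) + C) = 7 - ((-42*C + C*r) + C) = 7 - (-41*C + C*r) = 7 + (41*C - C*r) = 7 + 41*C - C*r)
W(l(7), 8)/2536 - 1305/(-972 - 1*1459) = (7 + 41*8 - 1*8*2*7)/2536 - 1305/(-972 - 1*1459) = (7 + 328 - 1*8*14)*(1/2536) - 1305/(-972 - 1459) = (7 + 328 - 112)*(1/2536) - 1305/(-2431) = 223*(1/2536) - 1305*(-1/2431) = 223/2536 + 1305/2431 = 3851593/6165016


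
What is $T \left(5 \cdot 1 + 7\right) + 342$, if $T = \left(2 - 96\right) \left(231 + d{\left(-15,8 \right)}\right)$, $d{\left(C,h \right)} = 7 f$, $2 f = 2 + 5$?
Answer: $-287862$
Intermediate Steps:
$f = \frac{7}{2}$ ($f = \frac{2 + 5}{2} = \frac{1}{2} \cdot 7 = \frac{7}{2} \approx 3.5$)
$d{\left(C,h \right)} = \frac{49}{2}$ ($d{\left(C,h \right)} = 7 \cdot \frac{7}{2} = \frac{49}{2}$)
$T = -24017$ ($T = \left(2 - 96\right) \left(231 + \frac{49}{2}\right) = \left(-94\right) \frac{511}{2} = -24017$)
$T \left(5 \cdot 1 + 7\right) + 342 = - 24017 \left(5 \cdot 1 + 7\right) + 342 = - 24017 \left(5 + 7\right) + 342 = \left(-24017\right) 12 + 342 = -288204 + 342 = -287862$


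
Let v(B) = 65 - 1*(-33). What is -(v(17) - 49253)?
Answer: 49155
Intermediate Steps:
v(B) = 98 (v(B) = 65 + 33 = 98)
-(v(17) - 49253) = -(98 - 49253) = -1*(-49155) = 49155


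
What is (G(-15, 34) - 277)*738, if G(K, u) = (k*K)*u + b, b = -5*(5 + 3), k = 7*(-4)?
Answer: 10304694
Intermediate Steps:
k = -28
b = -40 (b = -5*8 = -40)
G(K, u) = -40 - 28*K*u (G(K, u) = (-28*K)*u - 40 = -28*K*u - 40 = -40 - 28*K*u)
(G(-15, 34) - 277)*738 = ((-40 - 28*(-15)*34) - 277)*738 = ((-40 + 14280) - 277)*738 = (14240 - 277)*738 = 13963*738 = 10304694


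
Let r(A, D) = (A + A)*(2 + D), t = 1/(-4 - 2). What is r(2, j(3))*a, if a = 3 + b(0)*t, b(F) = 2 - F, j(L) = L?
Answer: 160/3 ≈ 53.333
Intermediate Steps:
t = -⅙ (t = 1/(-6) = -⅙ ≈ -0.16667)
r(A, D) = 2*A*(2 + D) (r(A, D) = (2*A)*(2 + D) = 2*A*(2 + D))
a = 8/3 (a = 3 + (2 - 1*0)*(-⅙) = 3 + (2 + 0)*(-⅙) = 3 + 2*(-⅙) = 3 - ⅓ = 8/3 ≈ 2.6667)
r(2, j(3))*a = (2*2*(2 + 3))*(8/3) = (2*2*5)*(8/3) = 20*(8/3) = 160/3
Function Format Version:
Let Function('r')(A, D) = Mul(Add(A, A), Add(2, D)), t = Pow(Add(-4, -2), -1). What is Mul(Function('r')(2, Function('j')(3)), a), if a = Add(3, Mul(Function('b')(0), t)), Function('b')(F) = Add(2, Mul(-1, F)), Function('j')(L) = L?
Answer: Rational(160, 3) ≈ 53.333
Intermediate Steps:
t = Rational(-1, 6) (t = Pow(-6, -1) = Rational(-1, 6) ≈ -0.16667)
Function('r')(A, D) = Mul(2, A, Add(2, D)) (Function('r')(A, D) = Mul(Mul(2, A), Add(2, D)) = Mul(2, A, Add(2, D)))
a = Rational(8, 3) (a = Add(3, Mul(Add(2, Mul(-1, 0)), Rational(-1, 6))) = Add(3, Mul(Add(2, 0), Rational(-1, 6))) = Add(3, Mul(2, Rational(-1, 6))) = Add(3, Rational(-1, 3)) = Rational(8, 3) ≈ 2.6667)
Mul(Function('r')(2, Function('j')(3)), a) = Mul(Mul(2, 2, Add(2, 3)), Rational(8, 3)) = Mul(Mul(2, 2, 5), Rational(8, 3)) = Mul(20, Rational(8, 3)) = Rational(160, 3)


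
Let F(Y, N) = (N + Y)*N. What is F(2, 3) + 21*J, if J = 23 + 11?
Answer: 729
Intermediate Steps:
F(Y, N) = N*(N + Y)
J = 34
F(2, 3) + 21*J = 3*(3 + 2) + 21*34 = 3*5 + 714 = 15 + 714 = 729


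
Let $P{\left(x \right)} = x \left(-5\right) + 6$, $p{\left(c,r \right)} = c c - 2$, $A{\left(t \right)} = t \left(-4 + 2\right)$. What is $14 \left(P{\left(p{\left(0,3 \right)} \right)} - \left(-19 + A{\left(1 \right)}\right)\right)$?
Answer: $518$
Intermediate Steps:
$A{\left(t \right)} = - 2 t$ ($A{\left(t \right)} = t \left(-2\right) = - 2 t$)
$p{\left(c,r \right)} = -2 + c^{2}$ ($p{\left(c,r \right)} = c^{2} - 2 = -2 + c^{2}$)
$P{\left(x \right)} = 6 - 5 x$ ($P{\left(x \right)} = - 5 x + 6 = 6 - 5 x$)
$14 \left(P{\left(p{\left(0,3 \right)} \right)} - \left(-19 + A{\left(1 \right)}\right)\right) = 14 \left(\left(6 - 5 \left(-2 + 0^{2}\right)\right) + \left(19 - \left(-2\right) 1\right)\right) = 14 \left(\left(6 - 5 \left(-2 + 0\right)\right) + \left(19 - -2\right)\right) = 14 \left(\left(6 - -10\right) + \left(19 + 2\right)\right) = 14 \left(\left(6 + 10\right) + 21\right) = 14 \left(16 + 21\right) = 14 \cdot 37 = 518$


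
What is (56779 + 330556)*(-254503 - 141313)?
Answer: -153313390360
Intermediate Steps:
(56779 + 330556)*(-254503 - 141313) = 387335*(-395816) = -153313390360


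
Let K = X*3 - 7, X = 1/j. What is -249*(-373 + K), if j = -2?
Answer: 189987/2 ≈ 94994.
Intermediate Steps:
X = -½ (X = 1/(-2) = -½ ≈ -0.50000)
K = -17/2 (K = -½*3 - 7 = -3/2 - 7 = -17/2 ≈ -8.5000)
-249*(-373 + K) = -249*(-373 - 17/2) = -249*(-763/2) = 189987/2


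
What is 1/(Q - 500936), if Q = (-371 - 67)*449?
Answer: -1/697598 ≈ -1.4335e-6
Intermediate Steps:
Q = -196662 (Q = -438*449 = -196662)
1/(Q - 500936) = 1/(-196662 - 500936) = 1/(-697598) = -1/697598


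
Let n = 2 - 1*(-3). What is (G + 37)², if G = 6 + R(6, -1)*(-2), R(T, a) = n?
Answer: 1089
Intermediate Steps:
n = 5 (n = 2 + 3 = 5)
R(T, a) = 5
G = -4 (G = 6 + 5*(-2) = 6 - 10 = -4)
(G + 37)² = (-4 + 37)² = 33² = 1089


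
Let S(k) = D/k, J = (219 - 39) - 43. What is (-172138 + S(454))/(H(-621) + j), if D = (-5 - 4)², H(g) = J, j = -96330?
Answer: 78150571/43671622 ≈ 1.7895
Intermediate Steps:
J = 137 (J = 180 - 43 = 137)
H(g) = 137
D = 81 (D = (-9)² = 81)
S(k) = 81/k
(-172138 + S(454))/(H(-621) + j) = (-172138 + 81/454)/(137 - 96330) = (-172138 + 81*(1/454))/(-96193) = (-172138 + 81/454)*(-1/96193) = -78150571/454*(-1/96193) = 78150571/43671622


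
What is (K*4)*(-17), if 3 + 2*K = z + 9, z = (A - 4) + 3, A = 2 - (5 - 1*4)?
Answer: -204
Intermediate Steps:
A = 1 (A = 2 - (5 - 4) = 2 - 1*1 = 2 - 1 = 1)
z = 0 (z = (1 - 4) + 3 = -3 + 3 = 0)
K = 3 (K = -3/2 + (0 + 9)/2 = -3/2 + (½)*9 = -3/2 + 9/2 = 3)
(K*4)*(-17) = (3*4)*(-17) = 12*(-17) = -204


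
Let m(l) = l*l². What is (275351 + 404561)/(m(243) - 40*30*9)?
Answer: 679912/14338107 ≈ 0.047420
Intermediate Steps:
m(l) = l³
(275351 + 404561)/(m(243) - 40*30*9) = (275351 + 404561)/(243³ - 40*30*9) = 679912/(14348907 - 1200*9) = 679912/(14348907 - 10800) = 679912/14338107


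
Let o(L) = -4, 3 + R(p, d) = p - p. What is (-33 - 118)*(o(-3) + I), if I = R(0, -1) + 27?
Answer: -3020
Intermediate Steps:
R(p, d) = -3 (R(p, d) = -3 + (p - p) = -3 + 0 = -3)
I = 24 (I = -3 + 27 = 24)
(-33 - 118)*(o(-3) + I) = (-33 - 118)*(-4 + 24) = -151*20 = -3020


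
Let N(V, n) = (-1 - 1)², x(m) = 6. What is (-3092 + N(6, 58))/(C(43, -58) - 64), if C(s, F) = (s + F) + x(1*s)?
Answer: 3088/73 ≈ 42.301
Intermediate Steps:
C(s, F) = 6 + F + s (C(s, F) = (s + F) + 6 = (F + s) + 6 = 6 + F + s)
N(V, n) = 4 (N(V, n) = (-2)² = 4)
(-3092 + N(6, 58))/(C(43, -58) - 64) = (-3092 + 4)/((6 - 58 + 43) - 64) = -3088/(-9 - 64) = -3088/(-73) = -3088*(-1/73) = 3088/73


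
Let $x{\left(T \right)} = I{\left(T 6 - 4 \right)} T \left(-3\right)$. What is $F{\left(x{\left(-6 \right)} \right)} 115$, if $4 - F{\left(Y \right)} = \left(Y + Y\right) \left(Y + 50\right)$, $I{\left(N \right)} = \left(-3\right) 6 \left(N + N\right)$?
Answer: $-154822751540$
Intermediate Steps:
$I{\left(N \right)} = - 36 N$ ($I{\left(N \right)} = - 18 \cdot 2 N = - 36 N$)
$x{\left(T \right)} = - 3 T \left(144 - 216 T\right)$ ($x{\left(T \right)} = - 36 \left(T 6 - 4\right) T \left(-3\right) = - 36 \left(6 T - 4\right) T \left(-3\right) = - 36 \left(-4 + 6 T\right) T \left(-3\right) = \left(144 - 216 T\right) T \left(-3\right) = T \left(144 - 216 T\right) \left(-3\right) = - 3 T \left(144 - 216 T\right)$)
$F{\left(Y \right)} = 4 - 2 Y \left(50 + Y\right)$ ($F{\left(Y \right)} = 4 - \left(Y + Y\right) \left(Y + 50\right) = 4 - 2 Y \left(50 + Y\right)$)
$F{\left(x{\left(-6 \right)} \right)} 115 = \left(4 - 100 \cdot 216 \left(-6\right) \left(-2 + 3 \left(-6\right)\right) - 2 \left(216 \left(-6\right) \left(-2 + 3 \left(-6\right)\right)\right)^{2}\right) 115 = \left(4 - 100 \cdot 216 \left(-6\right) \left(-2 - 18\right) - 2 \left(216 \left(-6\right) \left(-2 - 18\right)\right)^{2}\right) 115 = \left(4 - 100 \cdot 216 \left(-6\right) \left(-20\right) - 2 \left(216 \left(-6\right) \left(-20\right)\right)^{2}\right) 115 = \left(4 - 2592000 - 2 \cdot 25920^{2}\right) 115 = \left(4 - 2592000 - 1343692800\right) 115 = \left(-1346284796\right) 115 = -154822751540$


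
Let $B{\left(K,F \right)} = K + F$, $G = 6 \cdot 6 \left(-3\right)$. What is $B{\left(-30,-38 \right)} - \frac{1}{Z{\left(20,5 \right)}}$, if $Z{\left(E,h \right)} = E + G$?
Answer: $- \frac{5983}{88} \approx -67.989$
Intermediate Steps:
$G = -108$ ($G = 36 \left(-3\right) = -108$)
$Z{\left(E,h \right)} = -108 + E$ ($Z{\left(E,h \right)} = E - 108 = -108 + E$)
$B{\left(K,F \right)} = F + K$
$B{\left(-30,-38 \right)} - \frac{1}{Z{\left(20,5 \right)}} = \left(-38 - 30\right) - \frac{1}{-108 + 20} = -68 - \frac{1}{-88} = -68 - - \frac{1}{88} = -68 + \frac{1}{88} = - \frac{5983}{88}$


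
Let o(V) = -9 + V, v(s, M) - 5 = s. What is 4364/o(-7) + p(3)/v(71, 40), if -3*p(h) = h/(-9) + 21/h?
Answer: -186581/684 ≈ -272.78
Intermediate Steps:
v(s, M) = 5 + s
p(h) = -7/h + h/27 (p(h) = -(h/(-9) + 21/h)/3 = -(h*(-1/9) + 21/h)/3 = -(-h/9 + 21/h)/3 = -(21/h - h/9)/3 = -7/h + h/27)
4364/o(-7) + p(3)/v(71, 40) = 4364/(-9 - 7) + (-7/3 + (1/27)*3)/(5 + 71) = 4364/(-16) + (-7*1/3 + 1/9)/76 = 4364*(-1/16) + (-7/3 + 1/9)*(1/76) = -1091/4 - 20/9*1/76 = -1091/4 - 5/171 = -186581/684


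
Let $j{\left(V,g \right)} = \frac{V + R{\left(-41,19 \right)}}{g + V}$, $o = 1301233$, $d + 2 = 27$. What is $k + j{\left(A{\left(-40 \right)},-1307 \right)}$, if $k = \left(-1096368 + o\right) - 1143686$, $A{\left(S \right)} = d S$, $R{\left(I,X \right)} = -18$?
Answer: $- \frac{2165859029}{2307} \approx -9.3882 \cdot 10^{5}$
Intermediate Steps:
$d = 25$ ($d = -2 + 27 = 25$)
$A{\left(S \right)} = 25 S$
$j{\left(V,g \right)} = \frac{-18 + V}{V + g}$ ($j{\left(V,g \right)} = \frac{V - 18}{g + V} = \frac{-18 + V}{V + g}$)
$k = -938821$ ($k = \left(-1096368 + 1301233\right) - 1143686 = 204865 - 1143686 = -938821$)
$k + j{\left(A{\left(-40 \right)},-1307 \right)} = -938821 + \frac{-18 + 25 \left(-40\right)}{25 \left(-40\right) - 1307} = -938821 + \frac{-18 - 1000}{-1000 - 1307} = -938821 + \frac{1}{-2307} \left(-1018\right) = -938821 - - \frac{1018}{2307} = -938821 + \frac{1018}{2307} = - \frac{2165859029}{2307}$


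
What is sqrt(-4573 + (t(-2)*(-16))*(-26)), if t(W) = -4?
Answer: 9*I*sqrt(77) ≈ 78.975*I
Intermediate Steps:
sqrt(-4573 + (t(-2)*(-16))*(-26)) = sqrt(-4573 - 4*(-16)*(-26)) = sqrt(-4573 + 64*(-26)) = sqrt(-4573 - 1664) = sqrt(-6237) = 9*I*sqrt(77)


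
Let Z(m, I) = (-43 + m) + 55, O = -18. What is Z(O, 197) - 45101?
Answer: -45107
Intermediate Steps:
Z(m, I) = 12 + m
Z(O, 197) - 45101 = (12 - 18) - 45101 = -6 - 45101 = -45107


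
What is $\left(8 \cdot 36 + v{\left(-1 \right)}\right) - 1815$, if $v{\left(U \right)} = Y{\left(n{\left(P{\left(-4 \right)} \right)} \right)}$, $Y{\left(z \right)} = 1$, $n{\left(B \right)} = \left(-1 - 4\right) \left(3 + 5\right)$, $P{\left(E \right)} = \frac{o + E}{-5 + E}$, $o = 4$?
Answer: $-1526$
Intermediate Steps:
$P{\left(E \right)} = \frac{4 + E}{-5 + E}$
$n{\left(B \right)} = -40$ ($n{\left(B \right)} = \left(-5\right) 8 = -40$)
$v{\left(U \right)} = 1$
$\left(8 \cdot 36 + v{\left(-1 \right)}\right) - 1815 = \left(8 \cdot 36 + 1\right) - 1815 = \left(288 + 1\right) - 1815 = 289 - 1815 = -1526$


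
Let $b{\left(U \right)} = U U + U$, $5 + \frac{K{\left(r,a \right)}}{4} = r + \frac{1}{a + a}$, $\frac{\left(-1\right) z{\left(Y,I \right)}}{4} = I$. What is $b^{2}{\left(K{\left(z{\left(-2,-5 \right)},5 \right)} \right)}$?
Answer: $\frac{8595885796}{625} \approx 1.3753 \cdot 10^{7}$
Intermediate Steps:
$z{\left(Y,I \right)} = - 4 I$
$K{\left(r,a \right)} = -20 + \frac{2}{a} + 4 r$ ($K{\left(r,a \right)} = -20 + 4 \left(r + \frac{1}{a + a}\right) = -20 + 4 \left(r + \frac{1}{2 a}\right) = -20 + \left(\frac{2}{a} + 4 r\right) = -20 + \frac{2}{a} + 4 r$)
$b{\left(U \right)} = U + U^{2}$ ($b{\left(U \right)} = U^{2} + U = U + U^{2}$)
$b^{2}{\left(K{\left(z{\left(-2,-5 \right)},5 \right)} \right)} = \left(\left(-20 + \frac{2}{5} + 4 \left(\left(-4\right) \left(-5\right)\right)\right) \left(1 + \left(-20 + \frac{2}{5} + 4 \left(\left(-4\right) \left(-5\right)\right)\right)\right)\right)^{2} = \left(\left(-20 + 2 \cdot \frac{1}{5} + 4 \cdot 20\right) \left(1 + \left(-20 + 2 \cdot \frac{1}{5} + 4 \cdot 20\right)\right)\right)^{2} = \left(\left(-20 + \frac{2}{5} + 80\right) \left(1 + \left(-20 + \frac{2}{5} + 80\right)\right)\right)^{2} = \left(\frac{302 \left(1 + \frac{302}{5}\right)}{5}\right)^{2} = \left(\frac{302}{5} \cdot \frac{307}{5}\right)^{2} = \left(\frac{92714}{25}\right)^{2} = \frac{8595885796}{625}$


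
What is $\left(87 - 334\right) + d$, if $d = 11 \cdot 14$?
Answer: $-93$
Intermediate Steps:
$d = 154$
$\left(87 - 334\right) + d = \left(87 - 334\right) + 154 = -247 + 154 = -93$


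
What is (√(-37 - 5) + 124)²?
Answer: (124 + I*√42)² ≈ 15334.0 + 1607.2*I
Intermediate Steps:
(√(-37 - 5) + 124)² = (√(-42) + 124)² = (I*√42 + 124)² = (124 + I*√42)²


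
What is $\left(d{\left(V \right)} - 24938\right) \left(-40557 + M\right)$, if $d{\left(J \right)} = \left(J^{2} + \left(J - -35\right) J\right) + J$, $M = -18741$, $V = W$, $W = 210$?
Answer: $-4199602956$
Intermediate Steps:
$V = 210$
$d{\left(J \right)} = J + J^{2} + J \left(35 + J\right)$ ($d{\left(J \right)} = \left(J^{2} + \left(J + 35\right) J\right) + J = \left(J^{2} + \left(35 + J\right) J\right) + J = \left(J^{2} + J \left(35 + J\right)\right) + J = J + J^{2} + J \left(35 + J\right)$)
$\left(d{\left(V \right)} - 24938\right) \left(-40557 + M\right) = \left(2 \cdot 210 \left(18 + 210\right) - 24938\right) \left(-40557 - 18741\right) = \left(2 \cdot 210 \cdot 228 - 24938\right) \left(-59298\right) = \left(95760 - 24938\right) \left(-59298\right) = 70822 \left(-59298\right) = -4199602956$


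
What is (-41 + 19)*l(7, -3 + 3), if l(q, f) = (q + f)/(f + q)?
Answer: -22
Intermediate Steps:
l(q, f) = 1 (l(q, f) = (f + q)/(f + q) = 1)
(-41 + 19)*l(7, -3 + 3) = (-41 + 19)*1 = -22*1 = -22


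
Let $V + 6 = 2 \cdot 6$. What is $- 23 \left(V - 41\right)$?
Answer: $805$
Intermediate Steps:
$V = 6$ ($V = -6 + 2 \cdot 6 = -6 + 12 = 6$)
$- 23 \left(V - 41\right) = - 23 \left(6 - 41\right) = \left(-23\right) \left(-35\right) = 805$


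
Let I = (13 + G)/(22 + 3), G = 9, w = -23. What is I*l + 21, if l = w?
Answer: 19/25 ≈ 0.76000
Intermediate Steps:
l = -23
I = 22/25 (I = (13 + 9)/(22 + 3) = 22/25 ≈ 0.88000)
I*l + 21 = (22/25)*(-23) + 21 = -506/25 + 21 = 19/25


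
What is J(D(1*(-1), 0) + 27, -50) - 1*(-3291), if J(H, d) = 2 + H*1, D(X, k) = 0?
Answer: 3320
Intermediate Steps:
J(H, d) = 2 + H
J(D(1*(-1), 0) + 27, -50) - 1*(-3291) = (2 + (0 + 27)) - 1*(-3291) = (2 + 27) + 3291 = 29 + 3291 = 3320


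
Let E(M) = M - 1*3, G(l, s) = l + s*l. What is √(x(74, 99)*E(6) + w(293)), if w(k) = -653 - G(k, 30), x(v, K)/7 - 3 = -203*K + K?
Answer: I*√429631 ≈ 655.46*I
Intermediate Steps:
G(l, s) = l + l*s
E(M) = -3 + M (E(M) = M - 3 = -3 + M)
x(v, K) = 21 - 1414*K (x(v, K) = 21 + 7*(-203*K + K) = 21 + 7*(-202*K) = 21 - 1414*K)
w(k) = -653 - 31*k (w(k) = -653 - k*(1 + 30) = -653 - k*31 = -653 - 31*k)
√(x(74, 99)*E(6) + w(293)) = √((21 - 1414*99)*(-3 + 6) + (-653 - 31*293)) = √((21 - 139986)*3 + (-653 - 9083)) = √(-139965*3 - 9736) = √(-419895 - 9736) = √(-429631) = I*√429631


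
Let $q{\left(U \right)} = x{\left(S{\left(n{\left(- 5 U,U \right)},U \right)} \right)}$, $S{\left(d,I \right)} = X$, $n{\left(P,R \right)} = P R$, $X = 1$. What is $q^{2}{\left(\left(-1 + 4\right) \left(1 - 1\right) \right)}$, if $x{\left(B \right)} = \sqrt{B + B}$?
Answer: $2$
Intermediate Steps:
$S{\left(d,I \right)} = 1$
$x{\left(B \right)} = \sqrt{2} \sqrt{B}$ ($x{\left(B \right)} = \sqrt{2 B} = \sqrt{2} \sqrt{B}$)
$q{\left(U \right)} = \sqrt{2}$ ($q{\left(U \right)} = \sqrt{2} \sqrt{1} = \sqrt{2} \cdot 1 = \sqrt{2}$)
$q^{2}{\left(\left(-1 + 4\right) \left(1 - 1\right) \right)} = \left(\sqrt{2}\right)^{2} = 2$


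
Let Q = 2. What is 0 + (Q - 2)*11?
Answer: 0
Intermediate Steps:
0 + (Q - 2)*11 = 0 + (2 - 2)*11 = 0 + 0*11 = 0 + 0 = 0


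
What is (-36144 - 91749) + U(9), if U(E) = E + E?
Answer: -127875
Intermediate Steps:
U(E) = 2*E
(-36144 - 91749) + U(9) = (-36144 - 91749) + 2*9 = -127893 + 18 = -127875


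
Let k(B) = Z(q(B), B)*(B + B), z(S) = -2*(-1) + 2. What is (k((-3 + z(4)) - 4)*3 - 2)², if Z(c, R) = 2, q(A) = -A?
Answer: 1444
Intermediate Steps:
z(S) = 4 (z(S) = 2 + 2 = 4)
k(B) = 4*B (k(B) = 2*(B + B) = 2*(2*B) = 4*B)
(k((-3 + z(4)) - 4)*3 - 2)² = ((4*((-3 + 4) - 4))*3 - 2)² = ((4*(1 - 4))*3 - 2)² = ((4*(-3))*3 - 2)² = (-12*3 - 2)² = (-36 - 2)² = (-38)² = 1444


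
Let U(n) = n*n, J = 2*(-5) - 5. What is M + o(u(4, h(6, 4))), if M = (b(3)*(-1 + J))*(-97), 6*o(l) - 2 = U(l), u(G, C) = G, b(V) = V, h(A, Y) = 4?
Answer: 4659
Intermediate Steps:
J = -15 (J = -10 - 5 = -15)
U(n) = n²
o(l) = ⅓ + l²/6
M = 4656 (M = (3*(-1 - 15))*(-97) = (3*(-16))*(-97) = -48*(-97) = 4656)
M + o(u(4, h(6, 4))) = 4656 + (⅓ + (⅙)*4²) = 4656 + (⅓ + (⅙)*16) = 4656 + (⅓ + 8/3) = 4656 + 3 = 4659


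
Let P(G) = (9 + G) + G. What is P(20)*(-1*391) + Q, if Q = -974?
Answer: -20133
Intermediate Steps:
P(G) = 9 + 2*G
P(20)*(-1*391) + Q = (9 + 2*20)*(-1*391) - 974 = (9 + 40)*(-391) - 974 = 49*(-391) - 974 = -19159 - 974 = -20133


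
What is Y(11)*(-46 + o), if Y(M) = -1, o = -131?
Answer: 177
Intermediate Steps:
Y(11)*(-46 + o) = -(-46 - 131) = -1*(-177) = 177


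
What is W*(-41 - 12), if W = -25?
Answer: 1325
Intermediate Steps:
W*(-41 - 12) = -25*(-41 - 12) = -25*(-53) = 1325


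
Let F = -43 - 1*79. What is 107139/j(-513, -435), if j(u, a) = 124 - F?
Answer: 35713/82 ≈ 435.52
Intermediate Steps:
F = -122 (F = -43 - 79 = -122)
j(u, a) = 246 (j(u, a) = 124 - 1*(-122) = 124 + 122 = 246)
107139/j(-513, -435) = 107139/246 = 107139*(1/246) = 35713/82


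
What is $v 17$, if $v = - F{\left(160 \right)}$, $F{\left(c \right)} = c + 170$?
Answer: $-5610$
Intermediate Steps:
$F{\left(c \right)} = 170 + c$
$v = -330$ ($v = - (170 + 160) = \left(-1\right) 330 = -330$)
$v 17 = \left(-330\right) 17 = -5610$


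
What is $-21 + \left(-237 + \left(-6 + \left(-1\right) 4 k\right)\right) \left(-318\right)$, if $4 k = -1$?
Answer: $76935$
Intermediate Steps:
$k = - \frac{1}{4}$ ($k = \frac{1}{4} \left(-1\right) = - \frac{1}{4} \approx -0.25$)
$-21 + \left(-237 + \left(-6 + \left(-1\right) 4 k\right)\right) \left(-318\right) = -21 + \left(-237 - \left(6 - \left(-1\right) 4 \left(- \frac{1}{4}\right)\right)\right) \left(-318\right) = -21 + \left(-237 - 5\right) \left(-318\right) = -21 - -76956 = -21 + 76956 = 76935$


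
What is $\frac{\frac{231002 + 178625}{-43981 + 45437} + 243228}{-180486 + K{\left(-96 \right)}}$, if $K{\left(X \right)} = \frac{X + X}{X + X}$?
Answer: $- \frac{70909919}{52557232} \approx -1.3492$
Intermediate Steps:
$K{\left(X \right)} = 1$ ($K{\left(X \right)} = \frac{2 X}{2 X} = 2 X \frac{1}{2 X} = 1$)
$\frac{\frac{231002 + 178625}{-43981 + 45437} + 243228}{-180486 + K{\left(-96 \right)}} = \frac{\frac{231002 + 178625}{-43981 + 45437} + 243228}{-180486 + 1} = \frac{\frac{409627}{1456} + 243228}{-180485} = \left(409627 \cdot \frac{1}{1456} + 243228\right) \left(- \frac{1}{180485}\right) = \left(\frac{409627}{1456} + 243228\right) \left(- \frac{1}{180485}\right) = \frac{354549595}{1456} \left(- \frac{1}{180485}\right) = - \frac{70909919}{52557232}$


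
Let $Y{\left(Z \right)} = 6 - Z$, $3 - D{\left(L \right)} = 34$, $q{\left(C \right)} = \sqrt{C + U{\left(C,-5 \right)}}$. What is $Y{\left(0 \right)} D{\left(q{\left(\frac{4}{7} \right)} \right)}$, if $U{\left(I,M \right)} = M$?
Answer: $-186$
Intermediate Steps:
$q{\left(C \right)} = \sqrt{-5 + C}$ ($q{\left(C \right)} = \sqrt{C - 5} = \sqrt{-5 + C}$)
$D{\left(L \right)} = -31$ ($D{\left(L \right)} = 3 - 34 = -31$)
$Y{\left(0 \right)} D{\left(q{\left(\frac{4}{7} \right)} \right)} = \left(6 - 0\right) \left(-31\right) = \left(6 + 0\right) \left(-31\right) = 6 \left(-31\right) = -186$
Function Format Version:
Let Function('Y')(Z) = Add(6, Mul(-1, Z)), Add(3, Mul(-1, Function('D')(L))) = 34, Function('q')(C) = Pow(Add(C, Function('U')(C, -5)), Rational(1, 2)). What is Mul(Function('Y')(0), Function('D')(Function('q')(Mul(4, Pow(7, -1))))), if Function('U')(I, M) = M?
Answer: -186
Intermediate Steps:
Function('q')(C) = Pow(Add(-5, C), Rational(1, 2)) (Function('q')(C) = Pow(Add(C, -5), Rational(1, 2)) = Pow(Add(-5, C), Rational(1, 2)))
Function('D')(L) = -31 (Function('D')(L) = Add(3, Mul(-1, 34)) = Add(3, -34) = -31)
Mul(Function('Y')(0), Function('D')(Function('q')(Mul(4, Pow(7, -1))))) = Mul(Add(6, Mul(-1, 0)), -31) = Mul(Add(6, 0), -31) = Mul(6, -31) = -186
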